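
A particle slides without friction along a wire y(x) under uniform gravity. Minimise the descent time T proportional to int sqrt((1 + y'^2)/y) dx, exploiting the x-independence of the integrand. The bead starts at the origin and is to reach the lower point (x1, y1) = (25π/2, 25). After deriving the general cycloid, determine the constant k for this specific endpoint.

The Lagrangian L = sqrt((1 + y'^2) / y) has no explicit x dependence, so the Beltrami identity applies:
    L − y' ∂L/∂y' = C.
Compute ∂L/∂y' = y' / sqrt(y (1 + y'^2)).
Substitute:
    sqrt((1 + y'^2)/y) − y'·y' / sqrt(y (1 + y'^2))
    = (1 + y'^2) / sqrt(y (1 + y'^2)) − y'^2 / sqrt(y (1 + y'^2))
    = 1 / sqrt(y (1 + y'^2)) = C.
Squaring and rearranging gives the first integral
    y (1 + y'^2) = 1/C^2 =: k   (constant).
Solving this first-order ODE by the substitution
    y = (k/2)(1 − cos θ)
yields the cycloid parameterisation
    x(θ) = (k/2)(θ − sin θ),   y(θ) = (k/2)(1 − cos θ).
The constant k is fixed by the endpoint condition.
Now fit the given lower endpoint (x1, y1) = (25π/2, 25). At the bottom of the first arch (θ = π), the parametric equations give
    y(π) = (k/2)(1 − cos π) = k,
    x(π) = (k/2)(π − sin π) = kπ/2.
Matching y(π) = 25 gives k = 25, consistent with x(π) = 25π/2. Therefore the specific cycloid is
    x(θ) = (25/2)(θ − sin θ),   y(θ) = (25/2)(1 − cos θ).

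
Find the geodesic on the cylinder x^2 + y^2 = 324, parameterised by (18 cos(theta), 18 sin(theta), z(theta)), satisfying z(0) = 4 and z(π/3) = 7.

Parameterise the cylinder of radius R = 18 as
    r(θ) = (18 cos θ, 18 sin θ, z(θ)).
The arc-length element is
    ds = sqrt(324 + (dz/dθ)^2) dθ,
so the Lagrangian is L = sqrt(324 + z'^2).
L depends on z' only, not on z or θ, so ∂L/∂z = 0 and
    ∂L/∂z' = z' / sqrt(324 + z'^2).
The Euler-Lagrange equation gives
    d/dθ( z' / sqrt(324 + z'^2) ) = 0,
so z' is constant. Integrating once:
    z(θ) = a θ + b,
a helix on the cylinder (a straight line when the cylinder is unrolled). The constants a, b are determined by the endpoint conditions.
With endpoint conditions z(0) = 4 and z(π/3) = 7: from z(0) = b we get b = 4, and a·π/3 + 4 = 7 gives a = 9/π, so
    z(θ) = (9/π) θ + 4.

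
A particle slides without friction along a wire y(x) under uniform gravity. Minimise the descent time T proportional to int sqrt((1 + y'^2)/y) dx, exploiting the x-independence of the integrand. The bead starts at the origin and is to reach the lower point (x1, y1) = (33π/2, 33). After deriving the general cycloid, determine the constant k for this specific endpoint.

The Lagrangian L = sqrt((1 + y'^2) / y) has no explicit x dependence, so the Beltrami identity applies:
    L − y' ∂L/∂y' = C.
Compute ∂L/∂y' = y' / sqrt(y (1 + y'^2)).
Substitute:
    sqrt((1 + y'^2)/y) − y'·y' / sqrt(y (1 + y'^2))
    = (1 + y'^2) / sqrt(y (1 + y'^2)) − y'^2 / sqrt(y (1 + y'^2))
    = 1 / sqrt(y (1 + y'^2)) = C.
Squaring and rearranging gives the first integral
    y (1 + y'^2) = 1/C^2 =: k   (constant).
Solving this first-order ODE by the substitution
    y = (k/2)(1 − cos θ)
yields the cycloid parameterisation
    x(θ) = (k/2)(θ − sin θ),   y(θ) = (k/2)(1 − cos θ).
The constant k is fixed by the endpoint condition.
Now fit the given lower endpoint (x1, y1) = (33π/2, 33). At the bottom of the first arch (θ = π), the parametric equations give
    y(π) = (k/2)(1 − cos π) = k,
    x(π) = (k/2)(π − sin π) = kπ/2.
Matching y(π) = 33 gives k = 33, consistent with x(π) = 33π/2. Therefore the specific cycloid is
    x(θ) = (33/2)(θ − sin θ),   y(θ) = (33/2)(1 − cos θ).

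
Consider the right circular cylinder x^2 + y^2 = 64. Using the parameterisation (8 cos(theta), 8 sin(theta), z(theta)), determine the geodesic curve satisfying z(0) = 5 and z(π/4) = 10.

Parameterise the cylinder of radius R = 8 as
    r(θ) = (8 cos θ, 8 sin θ, z(θ)).
The arc-length element is
    ds = sqrt(64 + (dz/dθ)^2) dθ,
so the Lagrangian is L = sqrt(64 + z'^2).
L depends on z' only, not on z or θ, so ∂L/∂z = 0 and
    ∂L/∂z' = z' / sqrt(64 + z'^2).
The Euler-Lagrange equation gives
    d/dθ( z' / sqrt(64 + z'^2) ) = 0,
so z' is constant. Integrating once:
    z(θ) = a θ + b,
a helix on the cylinder (a straight line when the cylinder is unrolled). The constants a, b are determined by the endpoint conditions.
With endpoint conditions z(0) = 5 and z(π/4) = 10: from z(0) = b we get b = 5, and a·π/4 + 5 = 10 gives a = 20/π, so
    z(θ) = (20/π) θ + 5.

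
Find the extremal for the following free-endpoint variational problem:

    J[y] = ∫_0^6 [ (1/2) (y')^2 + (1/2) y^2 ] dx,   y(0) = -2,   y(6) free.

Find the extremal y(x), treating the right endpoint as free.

The Lagrangian L = (1/2) (y')^2 + (1/2) y^2 gives
    ∂L/∂y = 1 y,   ∂L/∂y' = y'.
Euler-Lagrange: y'' − y = 0.
With k = 1, the general solution is
    y(x) = A cosh(x) + B sinh(x).
Fixed left endpoint y(0) = -2 ⇒ A = -2.
The right endpoint x = 6 is free, so the natural (transversality) condition is ∂L/∂y' |_{x=6} = 0, i.e. y'(6) = 0.
Compute y'(x) = A k sinh(k x) + B k cosh(k x), so
    y'(6) = A k sinh(k·6) + B k cosh(k·6) = 0
    ⇒ B = −A tanh(k·6) = 2 tanh(1·6).
Therefore the extremal is
    y(x) = −2 cosh(1 x) + 2 tanh(1·6) sinh(1 x).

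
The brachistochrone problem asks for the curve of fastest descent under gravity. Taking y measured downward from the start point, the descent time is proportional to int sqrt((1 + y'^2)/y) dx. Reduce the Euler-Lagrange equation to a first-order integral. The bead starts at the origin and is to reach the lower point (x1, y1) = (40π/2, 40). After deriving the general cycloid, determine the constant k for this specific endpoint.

The Lagrangian L = sqrt((1 + y'^2) / y) has no explicit x dependence, so the Beltrami identity applies:
    L − y' ∂L/∂y' = C.
Compute ∂L/∂y' = y' / sqrt(y (1 + y'^2)).
Substitute:
    sqrt((1 + y'^2)/y) − y'·y' / sqrt(y (1 + y'^2))
    = (1 + y'^2) / sqrt(y (1 + y'^2)) − y'^2 / sqrt(y (1 + y'^2))
    = 1 / sqrt(y (1 + y'^2)) = C.
Squaring and rearranging gives the first integral
    y (1 + y'^2) = 1/C^2 =: k   (constant).
Solving this first-order ODE by the substitution
    y = (k/2)(1 − cos θ)
yields the cycloid parameterisation
    x(θ) = (k/2)(θ − sin θ),   y(θ) = (k/2)(1 − cos θ).
The constant k is fixed by the endpoint condition.
Now fit the given lower endpoint (x1, y1) = (40π/2, 40). At the bottom of the first arch (θ = π), the parametric equations give
    y(π) = (k/2)(1 − cos π) = k,
    x(π) = (k/2)(π − sin π) = kπ/2.
Matching y(π) = 40 gives k = 40, consistent with x(π) = 40π/2. Therefore the specific cycloid is
    x(θ) = (40/2)(θ − sin θ),   y(θ) = (40/2)(1 − cos θ).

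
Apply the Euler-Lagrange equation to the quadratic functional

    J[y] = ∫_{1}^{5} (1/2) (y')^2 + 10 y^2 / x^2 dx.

The Lagrangian is L = (1/2) (y')^2 + 10 y^2 / x^2.
Compute ∂L/∂y = 20y/x^2, ∂L/∂y' = y'.
The Euler-Lagrange equation d/dx(∂L/∂y') − ∂L/∂y = 0 reduces to
    y'' − 20/x^2 · y = 0  (x > 0).
Its general solution is
    y(x) = A x^5 + B x^(-4),
with A, B fixed by the endpoint conditions.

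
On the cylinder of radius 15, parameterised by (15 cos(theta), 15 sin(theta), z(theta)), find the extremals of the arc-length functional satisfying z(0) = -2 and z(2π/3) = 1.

Parameterise the cylinder of radius R = 15 as
    r(θ) = (15 cos θ, 15 sin θ, z(θ)).
The arc-length element is
    ds = sqrt(225 + (dz/dθ)^2) dθ,
so the Lagrangian is L = sqrt(225 + z'^2).
L depends on z' only, not on z or θ, so ∂L/∂z = 0 and
    ∂L/∂z' = z' / sqrt(225 + z'^2).
The Euler-Lagrange equation gives
    d/dθ( z' / sqrt(225 + z'^2) ) = 0,
so z' is constant. Integrating once:
    z(θ) = a θ + b,
a helix on the cylinder (a straight line when the cylinder is unrolled). The constants a, b are determined by the endpoint conditions.
With endpoint conditions z(0) = -2 and z(2π/3) = 1: from z(0) = b we get b = -2, and a·2π/3 + -2 = 1 gives a = 9/(2π), so
    z(θ) = (9/(2π)) θ − 2.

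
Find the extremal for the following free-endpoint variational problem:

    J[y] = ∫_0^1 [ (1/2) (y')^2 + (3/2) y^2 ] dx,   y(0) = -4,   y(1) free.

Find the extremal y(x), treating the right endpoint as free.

The Lagrangian L = (1/2) (y')^2 + (3/2) y^2 gives
    ∂L/∂y = 3 y,   ∂L/∂y' = y'.
Euler-Lagrange: y'' − 3 y = 0.
With k = sqrt(3), the general solution is
    y(x) = A cosh(sqrt(3) x) + B sinh(sqrt(3) x).
Fixed left endpoint y(0) = -4 ⇒ A = -4.
The right endpoint x = 1 is free, so the natural (transversality) condition is ∂L/∂y' |_{x=1} = 0, i.e. y'(1) = 0.
Compute y'(x) = A k sinh(k x) + B k cosh(k x), so
    y'(1) = A k sinh(k·1) + B k cosh(k·1) = 0
    ⇒ B = −A tanh(k·1) = 4 tanh(sqrt(3)·1).
Therefore the extremal is
    y(x) = −4 cosh(sqrt(3) x) + 4 tanh(sqrt(3)·1) sinh(sqrt(3) x).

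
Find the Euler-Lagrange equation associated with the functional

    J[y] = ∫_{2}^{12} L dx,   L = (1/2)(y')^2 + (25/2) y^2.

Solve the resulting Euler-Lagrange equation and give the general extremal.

The Lagrangian is L = (1/2)(y')^2 + (25/2) y^2.
∂L/∂y = 25y.
∂L/∂y' = y'.
The Euler-Lagrange equation d/dx(∂L/∂y') − ∂L/∂y = 0 becomes:
    y'' - 25 y = 0
General solution: y(x) = A e^(5x) + B e^(-5x), where A and B are arbitrary constants fixed by the endpoint conditions.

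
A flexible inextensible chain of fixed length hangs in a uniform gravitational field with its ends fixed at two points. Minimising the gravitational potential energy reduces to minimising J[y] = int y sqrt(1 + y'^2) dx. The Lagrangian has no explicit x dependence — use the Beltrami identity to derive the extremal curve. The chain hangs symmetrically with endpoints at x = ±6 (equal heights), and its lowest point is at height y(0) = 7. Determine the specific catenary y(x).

The Lagrangian L(y, y') = y sqrt(1 + y'^2) has no explicit x dependence, so the Beltrami identity applies:
    L − y' ∂L/∂y' = C.
Compute ∂L/∂y' = y · y' / sqrt(1 + y'^2). Then
    L − y' ∂L/∂y'
    = y sqrt(1 + y'^2) − y · y'^2 / sqrt(1 + y'^2)
    = y (1 + y'^2 − y'^2) / sqrt(1 + y'^2)
    = y / sqrt(1 + y'^2) = C.
Squaring gives y^2 = C^2 (1 + y'^2), i.e.
    y'^2 = y^2 / C^2 − 1.
Separating variables,
    dy / sqrt(y^2 − C^2) = dx / C,
and integrating gives arccosh(y / C) = (x − a)/C, so
    y(x) = C cosh((x − a)/C),
the catenary. The constants C and a are fixed by the two endpoint conditions (and, for the hanging-chain problem, the length constraint selects C).
Now fit the given data. The endpoints x = ±6 are symmetric at equal height, so the catenary is even about its minimum: a = 0 and y(x) = C cosh(x/C). The lowest point is y(0) = C cosh(0) = C, and we are told y(0) = 7, so C = 7. Therefore
    y(x) = 7 cosh(x/7),
and at the endpoints
    y(±6) = 7 cosh(6/7).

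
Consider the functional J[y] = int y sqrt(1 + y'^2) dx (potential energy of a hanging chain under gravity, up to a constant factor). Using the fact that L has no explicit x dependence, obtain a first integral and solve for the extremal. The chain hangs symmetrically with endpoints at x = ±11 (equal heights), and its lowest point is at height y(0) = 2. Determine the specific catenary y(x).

The Lagrangian L(y, y') = y sqrt(1 + y'^2) has no explicit x dependence, so the Beltrami identity applies:
    L − y' ∂L/∂y' = C.
Compute ∂L/∂y' = y · y' / sqrt(1 + y'^2). Then
    L − y' ∂L/∂y'
    = y sqrt(1 + y'^2) − y · y'^2 / sqrt(1 + y'^2)
    = y (1 + y'^2 − y'^2) / sqrt(1 + y'^2)
    = y / sqrt(1 + y'^2) = C.
Squaring gives y^2 = C^2 (1 + y'^2), i.e.
    y'^2 = y^2 / C^2 − 1.
Separating variables,
    dy / sqrt(y^2 − C^2) = dx / C,
and integrating gives arccosh(y / C) = (x − a)/C, so
    y(x) = C cosh((x − a)/C),
the catenary. The constants C and a are fixed by the two endpoint conditions (and, for the hanging-chain problem, the length constraint selects C).
Now fit the given data. The endpoints x = ±11 are symmetric at equal height, so the catenary is even about its minimum: a = 0 and y(x) = C cosh(x/C). The lowest point is y(0) = C cosh(0) = C, and we are told y(0) = 2, so C = 2. Therefore
    y(x) = 2 cosh(x/2),
and at the endpoints
    y(±11) = 2 cosh(11/2).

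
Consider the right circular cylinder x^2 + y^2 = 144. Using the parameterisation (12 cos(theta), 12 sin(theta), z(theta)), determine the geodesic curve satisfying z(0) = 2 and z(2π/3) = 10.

Parameterise the cylinder of radius R = 12 as
    r(θ) = (12 cos θ, 12 sin θ, z(θ)).
The arc-length element is
    ds = sqrt(144 + (dz/dθ)^2) dθ,
so the Lagrangian is L = sqrt(144 + z'^2).
L depends on z' only, not on z or θ, so ∂L/∂z = 0 and
    ∂L/∂z' = z' / sqrt(144 + z'^2).
The Euler-Lagrange equation gives
    d/dθ( z' / sqrt(144 + z'^2) ) = 0,
so z' is constant. Integrating once:
    z(θ) = a θ + b,
a helix on the cylinder (a straight line when the cylinder is unrolled). The constants a, b are determined by the endpoint conditions.
With endpoint conditions z(0) = 2 and z(2π/3) = 10: from z(0) = b we get b = 2, and a·2π/3 + 2 = 10 gives a = 12/π, so
    z(θ) = (12/π) θ + 2.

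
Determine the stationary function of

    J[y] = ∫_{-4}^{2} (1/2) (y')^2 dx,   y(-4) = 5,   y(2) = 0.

The Lagrangian is L = (1/2) (y')^2.
Compute ∂L/∂y = 0, ∂L/∂y' = y'.
The Euler-Lagrange equation d/dx(∂L/∂y') − ∂L/∂y = 0 reduces to
    y'' = 0.
Its general solution is
    y(x) = A x + B,
with A, B fixed by the endpoint conditions.
Applying the endpoint conditions y(-4) = 5 and y(2) = 0: solve A·-4 + B = 5 and A·2 + B = 0. Subtracting gives A(2 − -4) = 0 − 5, so A = -5/6, and B = 5 − A·-4 = 5/3. Therefore
    y(x) = (-5/6) x + 5/3.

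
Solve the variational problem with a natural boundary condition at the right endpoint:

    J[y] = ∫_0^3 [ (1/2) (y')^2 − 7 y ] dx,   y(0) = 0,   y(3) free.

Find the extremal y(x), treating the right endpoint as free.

The Lagrangian L = (1/2) (y')^2 − 7 y gives
    ∂L/∂y = −7,   ∂L/∂y' = y'.
Euler-Lagrange: d/dx(y') − (−7) = 0, i.e. y'' + 7 = 0, so
    y(x) = −(7/2) x^2 + C1 x + C2.
Fixed left endpoint y(0) = 0 ⇒ C2 = 0.
The right endpoint x = 3 is free, so the natural (transversality) condition is ∂L/∂y' |_{x=3} = 0, i.e. y'(3) = 0.
Compute y'(x) = −7 x + C1, so y'(3) = −21 + C1 = 0 ⇒ C1 = 21.
Therefore the extremal is
    y(x) = −(7/2) x^2 + 21 x.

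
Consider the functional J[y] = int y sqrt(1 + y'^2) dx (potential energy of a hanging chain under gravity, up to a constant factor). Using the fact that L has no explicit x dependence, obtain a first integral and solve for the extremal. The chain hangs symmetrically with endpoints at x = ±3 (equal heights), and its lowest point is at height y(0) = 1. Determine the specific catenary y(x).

The Lagrangian L(y, y') = y sqrt(1 + y'^2) has no explicit x dependence, so the Beltrami identity applies:
    L − y' ∂L/∂y' = C.
Compute ∂L/∂y' = y · y' / sqrt(1 + y'^2). Then
    L − y' ∂L/∂y'
    = y sqrt(1 + y'^2) − y · y'^2 / sqrt(1 + y'^2)
    = y (1 + y'^2 − y'^2) / sqrt(1 + y'^2)
    = y / sqrt(1 + y'^2) = C.
Squaring gives y^2 = C^2 (1 + y'^2), i.e.
    y'^2 = y^2 / C^2 − 1.
Separating variables,
    dy / sqrt(y^2 − C^2) = dx / C,
and integrating gives arccosh(y / C) = (x − a)/C, so
    y(x) = C cosh((x − a)/C),
the catenary. The constants C and a are fixed by the two endpoint conditions (and, for the hanging-chain problem, the length constraint selects C).
Now fit the given data. The endpoints x = ±3 are symmetric at equal height, so the catenary is even about its minimum: a = 0 and y(x) = C cosh(x/C). The lowest point is y(0) = C cosh(0) = C, and we are told y(0) = 1, so C = 1. Therefore
    y(x) = cosh(x),
and at the endpoints
    y(±3) = cosh(3).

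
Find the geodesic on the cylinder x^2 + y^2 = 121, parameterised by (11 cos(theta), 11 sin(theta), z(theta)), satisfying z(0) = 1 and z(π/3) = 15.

Parameterise the cylinder of radius R = 11 as
    r(θ) = (11 cos θ, 11 sin θ, z(θ)).
The arc-length element is
    ds = sqrt(121 + (dz/dθ)^2) dθ,
so the Lagrangian is L = sqrt(121 + z'^2).
L depends on z' only, not on z or θ, so ∂L/∂z = 0 and
    ∂L/∂z' = z' / sqrt(121 + z'^2).
The Euler-Lagrange equation gives
    d/dθ( z' / sqrt(121 + z'^2) ) = 0,
so z' is constant. Integrating once:
    z(θ) = a θ + b,
a helix on the cylinder (a straight line when the cylinder is unrolled). The constants a, b are determined by the endpoint conditions.
With endpoint conditions z(0) = 1 and z(π/3) = 15: from z(0) = b we get b = 1, and a·π/3 + 1 = 15 gives a = 42/π, so
    z(θ) = (42/π) θ + 1.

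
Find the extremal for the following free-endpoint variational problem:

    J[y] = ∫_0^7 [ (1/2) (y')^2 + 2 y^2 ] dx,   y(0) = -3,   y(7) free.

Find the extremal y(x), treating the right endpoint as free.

The Lagrangian L = (1/2) (y')^2 + 2 y^2 gives
    ∂L/∂y = 4 y,   ∂L/∂y' = y'.
Euler-Lagrange: y'' − 4 y = 0.
With k = 2, the general solution is
    y(x) = A cosh(2 x) + B sinh(2 x).
Fixed left endpoint y(0) = -3 ⇒ A = -3.
The right endpoint x = 7 is free, so the natural (transversality) condition is ∂L/∂y' |_{x=7} = 0, i.e. y'(7) = 0.
Compute y'(x) = A k sinh(k x) + B k cosh(k x), so
    y'(7) = A k sinh(k·7) + B k cosh(k·7) = 0
    ⇒ B = −A tanh(k·7) = 3 tanh(2·7).
Therefore the extremal is
    y(x) = −3 cosh(2 x) + 3 tanh(2·7) sinh(2 x).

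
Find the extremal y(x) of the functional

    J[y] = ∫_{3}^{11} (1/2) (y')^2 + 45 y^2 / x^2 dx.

The Lagrangian is L = (1/2) (y')^2 + 45 y^2 / x^2.
Compute ∂L/∂y = 90y/x^2, ∂L/∂y' = y'.
The Euler-Lagrange equation d/dx(∂L/∂y') − ∂L/∂y = 0 reduces to
    y'' − 90/x^2 · y = 0  (x > 0).
Its general solution is
    y(x) = A x^10 + B x^(-9),
with A, B fixed by the endpoint conditions.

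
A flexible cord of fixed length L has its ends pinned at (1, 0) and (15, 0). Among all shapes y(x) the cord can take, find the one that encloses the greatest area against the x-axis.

Set up the augmented Lagrangian using a multiplier λ for the length constraint:
    F(y, y') = y − λ sqrt(1 + y'^2).
F has no explicit x dependence, so the Beltrami identity yields a first integral
    F − y' ∂F/∂y' = C.
Compute ∂F/∂y' = −λ y' / sqrt(1 + y'^2). Then
    y − λ sqrt(1 + y'^2) + λ y'^2 / sqrt(1 + y'^2) = C
    ⇒  y − λ / sqrt(1 + y'^2) = C.
Solving for y' and integrating gives
    (x − a)^2 + (y − b)^2 = λ^2,
a circular arc of radius λ. The constants a, b are determined by the endpoint conditions y(1) = y(15) = 0, and λ is fixed implicitly by the length constraint
    ∫_{1}^{15} sqrt(1 + y'^2) dx = L.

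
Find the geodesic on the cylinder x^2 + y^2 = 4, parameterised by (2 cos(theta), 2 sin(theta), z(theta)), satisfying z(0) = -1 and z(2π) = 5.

Parameterise the cylinder of radius R = 2 as
    r(θ) = (2 cos θ, 2 sin θ, z(θ)).
The arc-length element is
    ds = sqrt(4 + (dz/dθ)^2) dθ,
so the Lagrangian is L = sqrt(4 + z'^2).
L depends on z' only, not on z or θ, so ∂L/∂z = 0 and
    ∂L/∂z' = z' / sqrt(4 + z'^2).
The Euler-Lagrange equation gives
    d/dθ( z' / sqrt(4 + z'^2) ) = 0,
so z' is constant. Integrating once:
    z(θ) = a θ + b,
a helix on the cylinder (a straight line when the cylinder is unrolled). The constants a, b are determined by the endpoint conditions.
With endpoint conditions z(0) = -1 and z(2π) = 5: from z(0) = b we get b = -1, and a·2π + -1 = 5 gives a = 3/π, so
    z(θ) = (3/π) θ − 1.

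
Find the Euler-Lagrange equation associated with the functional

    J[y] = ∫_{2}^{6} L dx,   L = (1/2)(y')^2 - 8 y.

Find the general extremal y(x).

The Lagrangian is L = (1/2)(y')^2 - 8 y.
∂L/∂y = -8.
∂L/∂y' = y'.
The Euler-Lagrange equation d/dx(∂L/∂y') − ∂L/∂y = 0 becomes:
    y'' + 8 = 0
General solution: y(x) = -4 x^2 + A x + B, where A and B are arbitrary constants fixed by the endpoint conditions.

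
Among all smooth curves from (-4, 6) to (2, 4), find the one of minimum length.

Arc-length functional: J[y] = ∫ sqrt(1 + (y')^2) dx.
Lagrangian L = sqrt(1 + (y')^2) has no explicit y dependence, so ∂L/∂y = 0 and the Euler-Lagrange equation gives
    d/dx( y' / sqrt(1 + (y')^2) ) = 0  ⇒  y' / sqrt(1 + (y')^2) = const.
Hence y' is constant, so y(x) is affine.
Fitting the endpoints (-4, 6) and (2, 4):
    slope m = (4 − 6) / (2 − (-4)) = -1/3,
    intercept c = 6 − m·(-4) = 14/3.
Extremal: y(x) = (-1/3) x + 14/3.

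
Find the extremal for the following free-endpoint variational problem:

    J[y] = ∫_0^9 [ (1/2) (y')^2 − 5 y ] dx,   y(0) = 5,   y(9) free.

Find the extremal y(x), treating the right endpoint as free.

The Lagrangian L = (1/2) (y')^2 − 5 y gives
    ∂L/∂y = −5,   ∂L/∂y' = y'.
Euler-Lagrange: d/dx(y') − (−5) = 0, i.e. y'' + 5 = 0, so
    y(x) = −(5/2) x^2 + C1 x + C2.
Fixed left endpoint y(0) = 5 ⇒ C2 = 5.
The right endpoint x = 9 is free, so the natural (transversality) condition is ∂L/∂y' |_{x=9} = 0, i.e. y'(9) = 0.
Compute y'(x) = −5 x + C1, so y'(9) = −45 + C1 = 0 ⇒ C1 = 45.
Therefore the extremal is
    y(x) = −(5/2) x^2 + 45 x + 5.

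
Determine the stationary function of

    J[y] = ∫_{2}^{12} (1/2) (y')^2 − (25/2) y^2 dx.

The Lagrangian is L = (1/2) (y')^2 − (25/2) y^2.
Compute ∂L/∂y = -25y, ∂L/∂y' = y'.
The Euler-Lagrange equation d/dx(∂L/∂y') − ∂L/∂y = 0 reduces to
    y'' + 25 y = 0.
Its general solution is
    y(x) = A sin(5x) + B cos(5x),
with A, B fixed by the endpoint conditions.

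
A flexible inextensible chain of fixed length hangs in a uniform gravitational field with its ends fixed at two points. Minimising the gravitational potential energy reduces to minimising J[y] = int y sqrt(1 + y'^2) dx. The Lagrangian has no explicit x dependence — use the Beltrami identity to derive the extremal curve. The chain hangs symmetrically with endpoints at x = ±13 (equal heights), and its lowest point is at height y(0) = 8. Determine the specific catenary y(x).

The Lagrangian L(y, y') = y sqrt(1 + y'^2) has no explicit x dependence, so the Beltrami identity applies:
    L − y' ∂L/∂y' = C.
Compute ∂L/∂y' = y · y' / sqrt(1 + y'^2). Then
    L − y' ∂L/∂y'
    = y sqrt(1 + y'^2) − y · y'^2 / sqrt(1 + y'^2)
    = y (1 + y'^2 − y'^2) / sqrt(1 + y'^2)
    = y / sqrt(1 + y'^2) = C.
Squaring gives y^2 = C^2 (1 + y'^2), i.e.
    y'^2 = y^2 / C^2 − 1.
Separating variables,
    dy / sqrt(y^2 − C^2) = dx / C,
and integrating gives arccosh(y / C) = (x − a)/C, so
    y(x) = C cosh((x − a)/C),
the catenary. The constants C and a are fixed by the two endpoint conditions (and, for the hanging-chain problem, the length constraint selects C).
Now fit the given data. The endpoints x = ±13 are symmetric at equal height, so the catenary is even about its minimum: a = 0 and y(x) = C cosh(x/C). The lowest point is y(0) = C cosh(0) = C, and we are told y(0) = 8, so C = 8. Therefore
    y(x) = 8 cosh(x/8),
and at the endpoints
    y(±13) = 8 cosh(13/8).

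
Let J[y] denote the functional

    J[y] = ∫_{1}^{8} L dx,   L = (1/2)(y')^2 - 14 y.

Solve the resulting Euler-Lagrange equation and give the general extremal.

The Lagrangian is L = (1/2)(y')^2 - 14 y.
∂L/∂y = -14.
∂L/∂y' = y'.
The Euler-Lagrange equation d/dx(∂L/∂y') − ∂L/∂y = 0 becomes:
    y'' + 14 = 0
General solution: y(x) = -7 x^2 + A x + B, where A and B are arbitrary constants fixed by the endpoint conditions.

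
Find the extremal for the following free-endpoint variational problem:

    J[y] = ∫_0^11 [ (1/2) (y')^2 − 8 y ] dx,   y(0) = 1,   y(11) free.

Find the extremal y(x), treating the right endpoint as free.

The Lagrangian L = (1/2) (y')^2 − 8 y gives
    ∂L/∂y = −8,   ∂L/∂y' = y'.
Euler-Lagrange: d/dx(y') − (−8) = 0, i.e. y'' + 8 = 0, so
    y(x) = −(8/2) x^2 + C1 x + C2.
Fixed left endpoint y(0) = 1 ⇒ C2 = 1.
The right endpoint x = 11 is free, so the natural (transversality) condition is ∂L/∂y' |_{x=11} = 0, i.e. y'(11) = 0.
Compute y'(x) = −8 x + C1, so y'(11) = −88 + C1 = 0 ⇒ C1 = 88.
Therefore the extremal is
    y(x) = −4 x^2 + 88 x + 1.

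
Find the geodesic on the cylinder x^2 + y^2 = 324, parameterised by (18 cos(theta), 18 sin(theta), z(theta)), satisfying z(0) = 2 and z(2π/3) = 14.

Parameterise the cylinder of radius R = 18 as
    r(θ) = (18 cos θ, 18 sin θ, z(θ)).
The arc-length element is
    ds = sqrt(324 + (dz/dθ)^2) dθ,
so the Lagrangian is L = sqrt(324 + z'^2).
L depends on z' only, not on z or θ, so ∂L/∂z = 0 and
    ∂L/∂z' = z' / sqrt(324 + z'^2).
The Euler-Lagrange equation gives
    d/dθ( z' / sqrt(324 + z'^2) ) = 0,
so z' is constant. Integrating once:
    z(θ) = a θ + b,
a helix on the cylinder (a straight line when the cylinder is unrolled). The constants a, b are determined by the endpoint conditions.
With endpoint conditions z(0) = 2 and z(2π/3) = 14: from z(0) = b we get b = 2, and a·2π/3 + 2 = 14 gives a = 18/π, so
    z(θ) = (18/π) θ + 2.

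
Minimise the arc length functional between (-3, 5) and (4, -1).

Arc-length functional: J[y] = ∫ sqrt(1 + (y')^2) dx.
Lagrangian L = sqrt(1 + (y')^2) has no explicit y dependence, so ∂L/∂y = 0 and the Euler-Lagrange equation gives
    d/dx( y' / sqrt(1 + (y')^2) ) = 0  ⇒  y' / sqrt(1 + (y')^2) = const.
Hence y' is constant, so y(x) is affine.
Fitting the endpoints (-3, 5) and (4, -1):
    slope m = ((-1) − 5) / (4 − (-3)) = -6/7,
    intercept c = 5 − m·(-3) = 17/7.
Extremal: y(x) = (-6/7) x + 17/7.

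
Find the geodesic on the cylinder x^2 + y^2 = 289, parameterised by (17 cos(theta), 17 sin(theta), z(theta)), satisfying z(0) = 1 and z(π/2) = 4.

Parameterise the cylinder of radius R = 17 as
    r(θ) = (17 cos θ, 17 sin θ, z(θ)).
The arc-length element is
    ds = sqrt(289 + (dz/dθ)^2) dθ,
so the Lagrangian is L = sqrt(289 + z'^2).
L depends on z' only, not on z or θ, so ∂L/∂z = 0 and
    ∂L/∂z' = z' / sqrt(289 + z'^2).
The Euler-Lagrange equation gives
    d/dθ( z' / sqrt(289 + z'^2) ) = 0,
so z' is constant. Integrating once:
    z(θ) = a θ + b,
a helix on the cylinder (a straight line when the cylinder is unrolled). The constants a, b are determined by the endpoint conditions.
With endpoint conditions z(0) = 1 and z(π/2) = 4: from z(0) = b we get b = 1, and a·π/2 + 1 = 4 gives a = 6/π, so
    z(θ) = (6/π) θ + 1.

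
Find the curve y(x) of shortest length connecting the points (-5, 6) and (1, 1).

Arc-length functional: J[y] = ∫ sqrt(1 + (y')^2) dx.
Lagrangian L = sqrt(1 + (y')^2) has no explicit y dependence, so ∂L/∂y = 0 and the Euler-Lagrange equation gives
    d/dx( y' / sqrt(1 + (y')^2) ) = 0  ⇒  y' / sqrt(1 + (y')^2) = const.
Hence y' is constant, so y(x) is affine.
Fitting the endpoints (-5, 6) and (1, 1):
    slope m = (1 − 6) / (1 − (-5)) = -5/6,
    intercept c = 6 − m·(-5) = 11/6.
Extremal: y(x) = (-5/6) x + 11/6.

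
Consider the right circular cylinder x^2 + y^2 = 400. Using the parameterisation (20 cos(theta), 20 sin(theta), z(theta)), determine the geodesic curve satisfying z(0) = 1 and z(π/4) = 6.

Parameterise the cylinder of radius R = 20 as
    r(θ) = (20 cos θ, 20 sin θ, z(θ)).
The arc-length element is
    ds = sqrt(400 + (dz/dθ)^2) dθ,
so the Lagrangian is L = sqrt(400 + z'^2).
L depends on z' only, not on z or θ, so ∂L/∂z = 0 and
    ∂L/∂z' = z' / sqrt(400 + z'^2).
The Euler-Lagrange equation gives
    d/dθ( z' / sqrt(400 + z'^2) ) = 0,
so z' is constant. Integrating once:
    z(θ) = a θ + b,
a helix on the cylinder (a straight line when the cylinder is unrolled). The constants a, b are determined by the endpoint conditions.
With endpoint conditions z(0) = 1 and z(π/4) = 6: from z(0) = b we get b = 1, and a·π/4 + 1 = 6 gives a = 20/π, so
    z(θ) = (20/π) θ + 1.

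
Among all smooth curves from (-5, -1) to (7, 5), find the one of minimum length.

Arc-length functional: J[y] = ∫ sqrt(1 + (y')^2) dx.
Lagrangian L = sqrt(1 + (y')^2) has no explicit y dependence, so ∂L/∂y = 0 and the Euler-Lagrange equation gives
    d/dx( y' / sqrt(1 + (y')^2) ) = 0  ⇒  y' / sqrt(1 + (y')^2) = const.
Hence y' is constant, so y(x) is affine.
Fitting the endpoints (-5, -1) and (7, 5):
    slope m = (5 − (-1)) / (7 − (-5)) = 1/2,
    intercept c = (-1) − m·(-5) = 3/2.
Extremal: y(x) = (1/2) x + 3/2.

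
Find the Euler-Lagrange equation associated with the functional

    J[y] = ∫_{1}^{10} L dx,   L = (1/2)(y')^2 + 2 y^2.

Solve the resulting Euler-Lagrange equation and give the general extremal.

The Lagrangian is L = (1/2)(y')^2 + 2 y^2.
∂L/∂y = 4y.
∂L/∂y' = y'.
The Euler-Lagrange equation d/dx(∂L/∂y') − ∂L/∂y = 0 becomes:
    y'' - 4 y = 0
General solution: y(x) = A e^(2x) + B e^(-2x), where A and B are arbitrary constants fixed by the endpoint conditions.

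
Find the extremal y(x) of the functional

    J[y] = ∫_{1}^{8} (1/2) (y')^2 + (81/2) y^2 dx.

The Lagrangian is L = (1/2) (y')^2 + (81/2) y^2.
Compute ∂L/∂y = 81y, ∂L/∂y' = y'.
The Euler-Lagrange equation d/dx(∂L/∂y') − ∂L/∂y = 0 reduces to
    y'' − 81 y = 0.
Its general solution is
    y(x) = A e^(9x) + B e^(−9x),
with A, B fixed by the endpoint conditions.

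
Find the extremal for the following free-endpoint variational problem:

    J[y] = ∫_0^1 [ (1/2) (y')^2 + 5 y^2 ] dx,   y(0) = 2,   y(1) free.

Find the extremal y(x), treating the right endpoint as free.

The Lagrangian L = (1/2) (y')^2 + 5 y^2 gives
    ∂L/∂y = 10 y,   ∂L/∂y' = y'.
Euler-Lagrange: y'' − 10 y = 0.
With k = sqrt(10), the general solution is
    y(x) = A cosh(sqrt(10) x) + B sinh(sqrt(10) x).
Fixed left endpoint y(0) = 2 ⇒ A = 2.
The right endpoint x = 1 is free, so the natural (transversality) condition is ∂L/∂y' |_{x=1} = 0, i.e. y'(1) = 0.
Compute y'(x) = A k sinh(k x) + B k cosh(k x), so
    y'(1) = A k sinh(k·1) + B k cosh(k·1) = 0
    ⇒ B = −A tanh(k·1) = − 2 tanh(sqrt(10)·1).
Therefore the extremal is
    y(x) = 2 cosh(sqrt(10) x) − 2 tanh(sqrt(10)·1) sinh(sqrt(10) x).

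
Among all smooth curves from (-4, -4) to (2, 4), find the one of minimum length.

Arc-length functional: J[y] = ∫ sqrt(1 + (y')^2) dx.
Lagrangian L = sqrt(1 + (y')^2) has no explicit y dependence, so ∂L/∂y = 0 and the Euler-Lagrange equation gives
    d/dx( y' / sqrt(1 + (y')^2) ) = 0  ⇒  y' / sqrt(1 + (y')^2) = const.
Hence y' is constant, so y(x) is affine.
Fitting the endpoints (-4, -4) and (2, 4):
    slope m = (4 − (-4)) / (2 − (-4)) = 4/3,
    intercept c = (-4) − m·(-4) = 4/3.
Extremal: y(x) = (4/3) x + 4/3.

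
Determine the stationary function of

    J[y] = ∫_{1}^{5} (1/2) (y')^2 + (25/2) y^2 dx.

The Lagrangian is L = (1/2) (y')^2 + (25/2) y^2.
Compute ∂L/∂y = 25y, ∂L/∂y' = y'.
The Euler-Lagrange equation d/dx(∂L/∂y') − ∂L/∂y = 0 reduces to
    y'' − 25 y = 0.
Its general solution is
    y(x) = A e^(5x) + B e^(−5x),
with A, B fixed by the endpoint conditions.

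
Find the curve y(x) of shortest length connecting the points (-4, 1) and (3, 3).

Arc-length functional: J[y] = ∫ sqrt(1 + (y')^2) dx.
Lagrangian L = sqrt(1 + (y')^2) has no explicit y dependence, so ∂L/∂y = 0 and the Euler-Lagrange equation gives
    d/dx( y' / sqrt(1 + (y')^2) ) = 0  ⇒  y' / sqrt(1 + (y')^2) = const.
Hence y' is constant, so y(x) is affine.
Fitting the endpoints (-4, 1) and (3, 3):
    slope m = (3 − 1) / (3 − (-4)) = 2/7,
    intercept c = 1 − m·(-4) = 15/7.
Extremal: y(x) = (2/7) x + 15/7.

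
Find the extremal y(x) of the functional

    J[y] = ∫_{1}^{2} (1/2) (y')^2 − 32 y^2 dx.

The Lagrangian is L = (1/2) (y')^2 − 32 y^2.
Compute ∂L/∂y = -64y, ∂L/∂y' = y'.
The Euler-Lagrange equation d/dx(∂L/∂y') − ∂L/∂y = 0 reduces to
    y'' + 64 y = 0.
Its general solution is
    y(x) = A sin(8x) + B cos(8x),
with A, B fixed by the endpoint conditions.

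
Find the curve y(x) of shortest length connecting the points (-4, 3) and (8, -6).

Arc-length functional: J[y] = ∫ sqrt(1 + (y')^2) dx.
Lagrangian L = sqrt(1 + (y')^2) has no explicit y dependence, so ∂L/∂y = 0 and the Euler-Lagrange equation gives
    d/dx( y' / sqrt(1 + (y')^2) ) = 0  ⇒  y' / sqrt(1 + (y')^2) = const.
Hence y' is constant, so y(x) is affine.
Fitting the endpoints (-4, 3) and (8, -6):
    slope m = ((-6) − 3) / (8 − (-4)) = -3/4,
    intercept c = 3 − m·(-4) = 0.
Extremal: y(x) = (-3/4) x.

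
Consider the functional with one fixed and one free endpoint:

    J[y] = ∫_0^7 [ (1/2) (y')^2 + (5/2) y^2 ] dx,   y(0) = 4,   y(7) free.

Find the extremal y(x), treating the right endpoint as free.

The Lagrangian L = (1/2) (y')^2 + (5/2) y^2 gives
    ∂L/∂y = 5 y,   ∂L/∂y' = y'.
Euler-Lagrange: y'' − 5 y = 0.
With k = sqrt(5), the general solution is
    y(x) = A cosh(sqrt(5) x) + B sinh(sqrt(5) x).
Fixed left endpoint y(0) = 4 ⇒ A = 4.
The right endpoint x = 7 is free, so the natural (transversality) condition is ∂L/∂y' |_{x=7} = 0, i.e. y'(7) = 0.
Compute y'(x) = A k sinh(k x) + B k cosh(k x), so
    y'(7) = A k sinh(k·7) + B k cosh(k·7) = 0
    ⇒ B = −A tanh(k·7) = − 4 tanh(sqrt(5)·7).
Therefore the extremal is
    y(x) = 4 cosh(sqrt(5) x) − 4 tanh(sqrt(5)·7) sinh(sqrt(5) x).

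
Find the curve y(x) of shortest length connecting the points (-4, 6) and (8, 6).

Arc-length functional: J[y] = ∫ sqrt(1 + (y')^2) dx.
Lagrangian L = sqrt(1 + (y')^2) has no explicit y dependence, so ∂L/∂y = 0 and the Euler-Lagrange equation gives
    d/dx( y' / sqrt(1 + (y')^2) ) = 0  ⇒  y' / sqrt(1 + (y')^2) = const.
Hence y' is constant, so y(x) is affine.
Fitting the endpoints (-4, 6) and (8, 6):
    slope m = (6 − 6) / (8 − (-4)) = 0,
    intercept c = 6 − m·(-4) = 6.
Extremal: y(x) = 6.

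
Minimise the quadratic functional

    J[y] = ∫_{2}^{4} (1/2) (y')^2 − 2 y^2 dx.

The Lagrangian is L = (1/2) (y')^2 − 2 y^2.
Compute ∂L/∂y = -4y, ∂L/∂y' = y'.
The Euler-Lagrange equation d/dx(∂L/∂y') − ∂L/∂y = 0 reduces to
    y'' + 4 y = 0.
Its general solution is
    y(x) = A sin(2x) + B cos(2x),
with A, B fixed by the endpoint conditions.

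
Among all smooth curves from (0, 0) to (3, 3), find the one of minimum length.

Arc-length functional: J[y] = ∫ sqrt(1 + (y')^2) dx.
Lagrangian L = sqrt(1 + (y')^2) has no explicit y dependence, so ∂L/∂y = 0 and the Euler-Lagrange equation gives
    d/dx( y' / sqrt(1 + (y')^2) ) = 0  ⇒  y' / sqrt(1 + (y')^2) = const.
Hence y' is constant, so y(x) is affine.
Fitting the endpoints (0, 0) and (3, 3):
    slope m = (3 − 0) / (3 − 0) = 1,
    intercept c = 0 − m·0 = 0.
Extremal: y(x) = x.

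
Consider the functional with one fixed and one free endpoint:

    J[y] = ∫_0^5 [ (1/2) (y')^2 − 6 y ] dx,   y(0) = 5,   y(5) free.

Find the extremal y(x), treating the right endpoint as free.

The Lagrangian L = (1/2) (y')^2 − 6 y gives
    ∂L/∂y = −6,   ∂L/∂y' = y'.
Euler-Lagrange: d/dx(y') − (−6) = 0, i.e. y'' + 6 = 0, so
    y(x) = −(6/2) x^2 + C1 x + C2.
Fixed left endpoint y(0) = 5 ⇒ C2 = 5.
The right endpoint x = 5 is free, so the natural (transversality) condition is ∂L/∂y' |_{x=5} = 0, i.e. y'(5) = 0.
Compute y'(x) = −6 x + C1, so y'(5) = −30 + C1 = 0 ⇒ C1 = 30.
Therefore the extremal is
    y(x) = −3 x^2 + 30 x + 5.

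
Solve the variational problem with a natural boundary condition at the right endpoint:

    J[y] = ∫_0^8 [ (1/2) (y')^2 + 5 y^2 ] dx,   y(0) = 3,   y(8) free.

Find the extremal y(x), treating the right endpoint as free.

The Lagrangian L = (1/2) (y')^2 + 5 y^2 gives
    ∂L/∂y = 10 y,   ∂L/∂y' = y'.
Euler-Lagrange: y'' − 10 y = 0.
With k = sqrt(10), the general solution is
    y(x) = A cosh(sqrt(10) x) + B sinh(sqrt(10) x).
Fixed left endpoint y(0) = 3 ⇒ A = 3.
The right endpoint x = 8 is free, so the natural (transversality) condition is ∂L/∂y' |_{x=8} = 0, i.e. y'(8) = 0.
Compute y'(x) = A k sinh(k x) + B k cosh(k x), so
    y'(8) = A k sinh(k·8) + B k cosh(k·8) = 0
    ⇒ B = −A tanh(k·8) = − 3 tanh(sqrt(10)·8).
Therefore the extremal is
    y(x) = 3 cosh(sqrt(10) x) − 3 tanh(sqrt(10)·8) sinh(sqrt(10) x).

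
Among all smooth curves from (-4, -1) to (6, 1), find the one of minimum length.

Arc-length functional: J[y] = ∫ sqrt(1 + (y')^2) dx.
Lagrangian L = sqrt(1 + (y')^2) has no explicit y dependence, so ∂L/∂y = 0 and the Euler-Lagrange equation gives
    d/dx( y' / sqrt(1 + (y')^2) ) = 0  ⇒  y' / sqrt(1 + (y')^2) = const.
Hence y' is constant, so y(x) is affine.
Fitting the endpoints (-4, -1) and (6, 1):
    slope m = (1 − (-1)) / (6 − (-4)) = 1/5,
    intercept c = (-1) − m·(-4) = -1/5.
Extremal: y(x) = (1/5) x - 1/5.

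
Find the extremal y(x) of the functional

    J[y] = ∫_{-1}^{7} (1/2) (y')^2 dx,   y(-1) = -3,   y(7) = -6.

The Lagrangian is L = (1/2) (y')^2.
Compute ∂L/∂y = 0, ∂L/∂y' = y'.
The Euler-Lagrange equation d/dx(∂L/∂y') − ∂L/∂y = 0 reduces to
    y'' = 0.
Its general solution is
    y(x) = A x + B,
with A, B fixed by the endpoint conditions.
Applying the endpoint conditions y(-1) = -3 and y(7) = -6: solve A·-1 + B = -3 and A·7 + B = -6. Subtracting gives A(7 − -1) = -6 − -3, so A = -3/8, and B = -3 − A·-1 = -27/8. Therefore
    y(x) = (-3/8) x - 27/8.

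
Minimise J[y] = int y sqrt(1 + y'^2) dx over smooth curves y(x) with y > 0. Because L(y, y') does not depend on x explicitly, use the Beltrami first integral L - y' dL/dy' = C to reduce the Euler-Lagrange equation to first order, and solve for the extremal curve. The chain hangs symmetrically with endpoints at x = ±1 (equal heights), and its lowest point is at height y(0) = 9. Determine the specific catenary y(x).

The Lagrangian L(y, y') = y sqrt(1 + y'^2) has no explicit x dependence, so the Beltrami identity applies:
    L − y' ∂L/∂y' = C.
Compute ∂L/∂y' = y · y' / sqrt(1 + y'^2). Then
    L − y' ∂L/∂y'
    = y sqrt(1 + y'^2) − y · y'^2 / sqrt(1 + y'^2)
    = y (1 + y'^2 − y'^2) / sqrt(1 + y'^2)
    = y / sqrt(1 + y'^2) = C.
Squaring gives y^2 = C^2 (1 + y'^2), i.e.
    y'^2 = y^2 / C^2 − 1.
Separating variables,
    dy / sqrt(y^2 − C^2) = dx / C,
and integrating gives arccosh(y / C) = (x − a)/C, so
    y(x) = C cosh((x − a)/C),
the catenary. The constants C and a are fixed by the two endpoint conditions (and, for the hanging-chain problem, the length constraint selects C).
Now fit the given data. The endpoints x = ±1 are symmetric at equal height, so the catenary is even about its minimum: a = 0 and y(x) = C cosh(x/C). The lowest point is y(0) = C cosh(0) = C, and we are told y(0) = 9, so C = 9. Therefore
    y(x) = 9 cosh(x/9),
and at the endpoints
    y(±1) = 9 cosh(1/9).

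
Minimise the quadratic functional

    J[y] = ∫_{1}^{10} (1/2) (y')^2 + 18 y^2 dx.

The Lagrangian is L = (1/2) (y')^2 + 18 y^2.
Compute ∂L/∂y = 36y, ∂L/∂y' = y'.
The Euler-Lagrange equation d/dx(∂L/∂y') − ∂L/∂y = 0 reduces to
    y'' − 36 y = 0.
Its general solution is
    y(x) = A e^(6x) + B e^(−6x),
with A, B fixed by the endpoint conditions.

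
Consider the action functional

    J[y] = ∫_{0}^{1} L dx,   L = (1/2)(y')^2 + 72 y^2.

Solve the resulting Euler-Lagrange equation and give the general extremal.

The Lagrangian is L = (1/2)(y')^2 + 72 y^2.
∂L/∂y = 144y.
∂L/∂y' = y'.
The Euler-Lagrange equation d/dx(∂L/∂y') − ∂L/∂y = 0 becomes:
    y'' - 144 y = 0
General solution: y(x) = A e^(12x) + B e^(-12x), where A and B are arbitrary constants fixed by the endpoint conditions.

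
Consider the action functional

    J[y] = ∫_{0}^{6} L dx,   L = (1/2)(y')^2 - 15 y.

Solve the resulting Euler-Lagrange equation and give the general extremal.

The Lagrangian is L = (1/2)(y')^2 - 15 y.
∂L/∂y = -15.
∂L/∂y' = y'.
The Euler-Lagrange equation d/dx(∂L/∂y') − ∂L/∂y = 0 becomes:
    y'' + 15 = 0
General solution: y(x) = -(15/2) x^2 + A x + B, where A and B are arbitrary constants fixed by the endpoint conditions.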